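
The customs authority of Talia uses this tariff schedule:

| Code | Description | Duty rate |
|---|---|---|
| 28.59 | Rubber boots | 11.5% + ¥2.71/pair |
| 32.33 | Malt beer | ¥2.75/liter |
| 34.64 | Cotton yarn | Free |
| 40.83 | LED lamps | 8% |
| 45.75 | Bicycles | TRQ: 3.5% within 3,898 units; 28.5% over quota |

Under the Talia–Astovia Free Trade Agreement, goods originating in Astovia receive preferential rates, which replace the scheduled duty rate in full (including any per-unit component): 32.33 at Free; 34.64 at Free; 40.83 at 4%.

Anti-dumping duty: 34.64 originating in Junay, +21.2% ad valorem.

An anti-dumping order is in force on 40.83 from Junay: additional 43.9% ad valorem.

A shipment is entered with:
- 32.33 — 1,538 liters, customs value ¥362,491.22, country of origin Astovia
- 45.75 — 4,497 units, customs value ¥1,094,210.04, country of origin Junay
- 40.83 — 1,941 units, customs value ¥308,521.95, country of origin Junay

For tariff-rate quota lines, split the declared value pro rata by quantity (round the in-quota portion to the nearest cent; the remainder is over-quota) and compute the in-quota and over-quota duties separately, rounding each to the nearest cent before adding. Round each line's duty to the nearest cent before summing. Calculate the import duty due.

¥234,857.41

Line 1 (32.33, Astovia, 1,538 liters, ¥362,491.22):
Base rate for 32.33 is ¥2.75/liter.
Origin Astovia qualifies under the Talia–Astovia agreement and 32.33 is covered: preferential rate Free applies instead.
Duty = ¥362,491.22 × 0% = ¥0.00.
Line 2 (45.75, Junay, 4,497 units, ¥1,094,210.04):
Code 45.75 is under a tariff-rate quota (threshold 3,898 units). In-quota: 3,898 units at 3.5%; over-quota: 599 units at 28.5%.
Pro-rata value split: in-quota = ¥1,094,210.04 × 3,898/4,497 = ¥948,461.36; over-quota = ¥1,094,210.04 − ¥948,461.36 = ¥145,748.68.
In-quota duty = ¥948,461.36 × 3.5% = ¥33,196.15. Over-quota duty = ¥145,748.68 × 28.5% = ¥41,538.37.
Line duty = ¥33,196.15 + ¥41,538.37 = ¥74,734.52.
Line 3 (40.83, Junay, 1,941 units, ¥308,521.95):
Base rate for 40.83 is 8%.
40.83 has an FTA preferential rate, but origin Junay is not Astovia; base rate stands.
Additional duty on 40.83 from Junay: +43.9%. Applied ad valorem rate: 8% + 43.9% = 51.9%.
Duty = ¥308,521.95 × 51.9% = ¥160,122.89.
Total = ¥0.00 + ¥74,734.52 + ¥160,122.89 = ¥234,857.41.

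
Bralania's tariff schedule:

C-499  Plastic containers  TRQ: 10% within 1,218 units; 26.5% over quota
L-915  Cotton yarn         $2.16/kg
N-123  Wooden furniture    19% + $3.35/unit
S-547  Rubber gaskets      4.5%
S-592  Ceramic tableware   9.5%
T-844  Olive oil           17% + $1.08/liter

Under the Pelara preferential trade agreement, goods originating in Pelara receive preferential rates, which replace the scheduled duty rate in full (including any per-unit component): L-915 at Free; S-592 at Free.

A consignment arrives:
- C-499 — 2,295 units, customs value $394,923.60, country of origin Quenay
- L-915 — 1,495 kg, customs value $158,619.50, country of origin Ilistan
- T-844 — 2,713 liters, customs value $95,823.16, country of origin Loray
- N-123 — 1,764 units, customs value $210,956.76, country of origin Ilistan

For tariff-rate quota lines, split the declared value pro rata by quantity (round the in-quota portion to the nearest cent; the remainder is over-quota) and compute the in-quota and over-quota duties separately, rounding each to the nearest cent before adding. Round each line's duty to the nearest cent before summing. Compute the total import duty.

Line 1 (C-499, Quenay, 2,295 units, $394,923.60):
Code C-499 is under a tariff-rate quota (threshold 1,218 units). In-quota: 1,218 units at 10%; over-quota: 1,077 units at 26.5%.
Pro-rata value split: in-quota = $394,923.60 × 1,218/2,295 = $209,593.44; over-quota = $394,923.60 − $209,593.44 = $185,330.16.
In-quota duty = $209,593.44 × 10% = $20,959.34. Over-quota duty = $185,330.16 × 26.5% = $49,112.49.
Line duty = $20,959.34 + $49,112.49 = $70,071.83.
Line 2 (L-915, Ilistan, 1,495 kg, $158,619.50):
Base rate for L-915 is $2.16/kg.
L-915 has an FTA preferential rate, but origin Ilistan is not Pelara; base rate stands.
Duty = 1,495 × $2.16 = $3,229.20.
Line 3 (T-844, Loray, 2,713 liters, $95,823.16):
Base rate for T-844 is 17% + $1.08/liter.
Duty = $95,823.16 × 17% + 2,713 × $1.08 = $19,219.98.
Line 4 (N-123, Ilistan, 1,764 units, $210,956.76):
Base rate for N-123 is 19% + $3.35/unit.
Duty = $210,956.76 × 19% + 1,764 × $3.35 = $45,991.18.
Total = $70,071.83 + $3,229.20 + $19,219.98 + $45,991.18 = $138,512.19.

$138,512.19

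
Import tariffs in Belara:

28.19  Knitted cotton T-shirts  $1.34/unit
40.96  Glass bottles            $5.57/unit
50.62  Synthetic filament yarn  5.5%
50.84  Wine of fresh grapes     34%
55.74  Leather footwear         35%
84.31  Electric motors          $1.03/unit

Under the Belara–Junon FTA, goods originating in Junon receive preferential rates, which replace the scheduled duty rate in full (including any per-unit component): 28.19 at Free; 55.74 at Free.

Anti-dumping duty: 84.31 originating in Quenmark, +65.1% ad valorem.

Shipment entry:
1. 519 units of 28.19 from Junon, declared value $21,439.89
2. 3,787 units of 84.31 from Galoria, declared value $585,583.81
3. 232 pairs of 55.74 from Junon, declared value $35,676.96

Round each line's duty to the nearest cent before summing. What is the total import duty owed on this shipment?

$3,900.61

Line 1 (28.19, Junon, 519 units, $21,439.89):
Base rate for 28.19 is $1.34/unit.
Origin Junon qualifies under the Belara–Junon agreement and 28.19 is covered: preferential rate Free applies instead.
Duty = $21,439.89 × 0% = $0.00.
Line 2 (84.31, Galoria, 3,787 units, $585,583.81):
Base rate for 84.31 is $1.03/unit.
The additional-duty order on 84.31 targets Quenmark, not Galoria; it does not apply.
Duty = 3,787 × $1.03 = $3,900.61.
Line 3 (55.74, Junon, 232 pairs, $35,676.96):
Base rate for 55.74 is 35%.
Origin Junon qualifies under the Belara–Junon agreement and 55.74 is covered: preferential rate Free applies instead.
Duty = $35,676.96 × 0% = $0.00.
Total = $0.00 + $3,900.61 + $0.00 = $3,900.61.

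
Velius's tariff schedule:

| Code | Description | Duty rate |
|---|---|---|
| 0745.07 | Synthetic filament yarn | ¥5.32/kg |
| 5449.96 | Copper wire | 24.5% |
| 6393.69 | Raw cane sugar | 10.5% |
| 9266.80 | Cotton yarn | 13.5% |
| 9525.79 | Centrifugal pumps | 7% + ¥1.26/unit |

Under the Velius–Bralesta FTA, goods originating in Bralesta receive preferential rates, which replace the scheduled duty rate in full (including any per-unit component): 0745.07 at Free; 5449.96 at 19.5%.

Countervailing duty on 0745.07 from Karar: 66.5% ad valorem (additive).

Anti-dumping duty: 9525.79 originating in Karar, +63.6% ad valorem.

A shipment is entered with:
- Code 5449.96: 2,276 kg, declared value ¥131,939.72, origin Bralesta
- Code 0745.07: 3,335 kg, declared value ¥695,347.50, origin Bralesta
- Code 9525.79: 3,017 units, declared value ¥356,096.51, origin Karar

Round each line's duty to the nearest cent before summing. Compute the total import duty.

Line 1 (5449.96, Bralesta, 2,276 kg, ¥131,939.72):
Base rate for 5449.96 is 24.5%.
Origin Bralesta qualifies under the Velius–Bralesta agreement and 5449.96 is covered: preferential rate 19.5% applies instead.
Duty = ¥131,939.72 × 19.5% = ¥25,728.25.
Line 2 (0745.07, Bralesta, 3,335 kg, ¥695,347.50):
Base rate for 0745.07 is ¥5.32/kg.
Origin Bralesta qualifies under the Velius–Bralesta agreement and 0745.07 is covered: preferential rate Free applies instead.
The additional-duty order on 0745.07 targets Karar, not Bralesta; it does not apply.
Duty = ¥695,347.50 × 0% = ¥0.00.
Line 3 (9525.79, Karar, 3,017 units, ¥356,096.51):
Base rate for 9525.79 is 7% + ¥1.26/unit.
Additional duty on 9525.79 from Karar: +63.6%. Applied ad valorem rate: 7% + 63.6% = 70.6%.
Duty = ¥356,096.51 × 70.6% + 3,017 × ¥1.26 = ¥255,205.56.
Total = ¥25,728.25 + ¥0.00 + ¥255,205.56 = ¥280,933.81.

¥280,933.81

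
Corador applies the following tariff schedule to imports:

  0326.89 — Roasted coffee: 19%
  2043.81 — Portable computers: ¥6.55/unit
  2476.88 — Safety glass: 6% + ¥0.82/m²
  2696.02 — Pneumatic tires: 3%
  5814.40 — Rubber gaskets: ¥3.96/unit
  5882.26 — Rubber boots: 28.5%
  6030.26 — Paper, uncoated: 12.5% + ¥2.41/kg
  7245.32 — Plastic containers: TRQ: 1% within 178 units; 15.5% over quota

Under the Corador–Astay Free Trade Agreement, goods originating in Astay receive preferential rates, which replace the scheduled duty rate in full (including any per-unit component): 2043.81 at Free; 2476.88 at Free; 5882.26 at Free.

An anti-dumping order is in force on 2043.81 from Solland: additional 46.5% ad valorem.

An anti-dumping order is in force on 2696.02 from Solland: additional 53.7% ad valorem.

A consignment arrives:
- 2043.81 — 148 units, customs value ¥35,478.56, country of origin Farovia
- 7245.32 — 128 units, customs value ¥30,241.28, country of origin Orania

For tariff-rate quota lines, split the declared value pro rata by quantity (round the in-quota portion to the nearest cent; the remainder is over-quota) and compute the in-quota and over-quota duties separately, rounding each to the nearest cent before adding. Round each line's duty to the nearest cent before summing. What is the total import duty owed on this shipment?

Line 1 (2043.81, Farovia, 148 units, ¥35,478.56):
Base rate for 2043.81 is ¥6.55/unit.
2043.81 has an FTA preferential rate, but origin Farovia is not Astay; base rate stands.
The additional-duty order on 2043.81 targets Solland, not Farovia; it does not apply.
Duty = 148 × ¥6.55 = ¥969.40.
Line 2 (7245.32, Orania, 128 units, ¥30,241.28):
Code 7245.32 is under a tariff-rate quota (threshold 178 units). Quantity 128 units is within the quota, so the in-quota rate 1% applies to the full value.
Duty = ¥30,241.28 × 1% = ¥302.41.
Total = ¥969.40 + ¥302.41 = ¥1,271.81.

¥1,271.81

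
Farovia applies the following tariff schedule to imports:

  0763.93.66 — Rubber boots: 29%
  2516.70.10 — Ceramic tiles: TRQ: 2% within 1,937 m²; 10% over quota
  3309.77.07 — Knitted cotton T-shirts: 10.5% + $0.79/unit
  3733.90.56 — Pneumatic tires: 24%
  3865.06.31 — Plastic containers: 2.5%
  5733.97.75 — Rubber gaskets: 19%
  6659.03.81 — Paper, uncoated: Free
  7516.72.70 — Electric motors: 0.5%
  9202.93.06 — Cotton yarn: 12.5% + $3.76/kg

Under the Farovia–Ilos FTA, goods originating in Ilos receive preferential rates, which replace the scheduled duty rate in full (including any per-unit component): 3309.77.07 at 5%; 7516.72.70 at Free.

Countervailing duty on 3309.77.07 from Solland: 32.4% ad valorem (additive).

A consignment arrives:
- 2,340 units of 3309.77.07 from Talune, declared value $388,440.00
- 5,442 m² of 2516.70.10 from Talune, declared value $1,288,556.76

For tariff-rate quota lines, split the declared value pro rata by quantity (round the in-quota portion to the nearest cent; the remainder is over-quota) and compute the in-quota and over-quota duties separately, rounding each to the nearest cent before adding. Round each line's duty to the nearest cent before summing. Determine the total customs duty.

$134,799.05

Line 1 (3309.77.07, Talune, 2,340 units, $388,440.00):
Base rate for 3309.77.07 is 10.5% + $0.79/unit.
3309.77.07 has an FTA preferential rate, but origin Talune is not Ilos; base rate stands.
The additional-duty order on 3309.77.07 targets Solland, not Talune; it does not apply.
Duty = $388,440.00 × 10.5% + 2,340 × $0.79 = $42,634.80.
Line 2 (2516.70.10, Talune, 5,442 m², $1,288,556.76):
Code 2516.70.10 is under a tariff-rate quota (threshold 1,937 m²). In-quota: 1,937 m² at 2%; over-quota: 3,505 m² at 10%.
Pro-rata value split: in-quota = $1,288,556.76 × 1,937/5,442 = $458,642.86; over-quota = $1,288,556.76 − $458,642.86 = $829,913.90.
In-quota duty = $458,642.86 × 2% = $9,172.86. Over-quota duty = $829,913.90 × 10% = $82,991.39.
Line duty = $9,172.86 + $82,991.39 = $92,164.25.
Total = $42,634.80 + $92,164.25 = $134,799.05.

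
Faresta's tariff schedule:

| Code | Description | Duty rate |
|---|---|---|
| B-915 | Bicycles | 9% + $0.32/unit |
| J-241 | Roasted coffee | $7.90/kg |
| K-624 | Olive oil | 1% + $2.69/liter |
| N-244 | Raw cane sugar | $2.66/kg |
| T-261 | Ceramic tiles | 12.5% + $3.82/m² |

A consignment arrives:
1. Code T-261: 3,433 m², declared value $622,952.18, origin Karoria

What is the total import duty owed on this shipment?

$90,983.08

Line 1 (T-261, Karoria, 3,433 m², $622,952.18):
Base rate for T-261 is 12.5% + $3.82/m².
Duty = $622,952.18 × 12.5% + 3,433 × $3.82 = $90,983.08.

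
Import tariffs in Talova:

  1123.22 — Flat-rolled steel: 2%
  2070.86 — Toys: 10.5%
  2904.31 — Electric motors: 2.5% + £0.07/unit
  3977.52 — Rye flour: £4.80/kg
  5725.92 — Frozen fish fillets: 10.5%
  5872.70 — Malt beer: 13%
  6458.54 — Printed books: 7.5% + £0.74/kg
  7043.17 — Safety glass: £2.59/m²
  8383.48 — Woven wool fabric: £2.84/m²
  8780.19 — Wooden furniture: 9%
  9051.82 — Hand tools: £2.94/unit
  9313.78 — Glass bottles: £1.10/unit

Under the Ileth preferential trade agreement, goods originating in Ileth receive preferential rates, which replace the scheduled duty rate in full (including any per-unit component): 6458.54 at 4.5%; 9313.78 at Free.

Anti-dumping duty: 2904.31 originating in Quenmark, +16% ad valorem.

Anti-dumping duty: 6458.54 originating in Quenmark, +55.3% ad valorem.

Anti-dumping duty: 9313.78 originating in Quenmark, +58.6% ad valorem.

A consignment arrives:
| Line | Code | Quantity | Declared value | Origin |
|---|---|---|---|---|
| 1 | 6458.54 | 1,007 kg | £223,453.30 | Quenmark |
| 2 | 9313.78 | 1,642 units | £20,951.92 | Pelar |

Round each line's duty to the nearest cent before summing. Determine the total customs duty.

Line 1 (6458.54, Quenmark, 1,007 kg, £223,453.30):
Base rate for 6458.54 is 7.5% + £0.74/kg.
6458.54 has an FTA preferential rate, but origin Quenmark is not Ileth; base rate stands.
Additional duty on 6458.54 from Quenmark: +55.3%. Applied ad valorem rate: 7.5% + 55.3% = 62.8%.
Duty = £223,453.30 × 62.8% + 1,007 × £0.74 = £141,073.85.
Line 2 (9313.78, Pelar, 1,642 units, £20,951.92):
Base rate for 9313.78 is £1.10/unit.
9313.78 has an FTA preferential rate, but origin Pelar is not Ileth; base rate stands.
The additional-duty order on 9313.78 targets Quenmark, not Pelar; it does not apply.
Duty = 1,642 × £1.10 = £1,806.20.
Total = £141,073.85 + £1,806.20 = £142,880.05.

£142,880.05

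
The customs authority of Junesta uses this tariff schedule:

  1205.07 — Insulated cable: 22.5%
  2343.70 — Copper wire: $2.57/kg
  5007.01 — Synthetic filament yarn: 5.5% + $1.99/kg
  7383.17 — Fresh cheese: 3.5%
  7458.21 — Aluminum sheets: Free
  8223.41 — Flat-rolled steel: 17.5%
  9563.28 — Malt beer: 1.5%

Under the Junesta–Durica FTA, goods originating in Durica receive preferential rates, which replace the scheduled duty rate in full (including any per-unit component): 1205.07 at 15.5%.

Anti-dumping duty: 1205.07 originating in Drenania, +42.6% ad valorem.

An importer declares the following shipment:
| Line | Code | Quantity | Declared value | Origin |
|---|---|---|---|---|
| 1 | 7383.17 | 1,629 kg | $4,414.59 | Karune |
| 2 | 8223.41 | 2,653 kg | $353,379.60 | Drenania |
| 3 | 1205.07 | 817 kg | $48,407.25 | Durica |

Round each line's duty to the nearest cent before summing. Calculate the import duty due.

$69,499.06

Line 1 (7383.17, Karune, 1,629 kg, $4,414.59):
Base rate for 7383.17 is 3.5%.
Duty = $4,414.59 × 3.5% = $154.51.
Line 2 (8223.41, Drenania, 2,653 kg, $353,379.60):
Base rate for 8223.41 is 17.5%.
Duty = $353,379.60 × 17.5% = $61,841.43.
Line 3 (1205.07, Durica, 817 kg, $48,407.25):
Base rate for 1205.07 is 22.5%.
Origin Durica qualifies under the Junesta–Durica agreement and 1205.07 is covered: preferential rate 15.5% applies instead.
The additional-duty order on 1205.07 targets Drenania, not Durica; it does not apply.
Duty = $48,407.25 × 15.5% = $7,503.12.
Total = $154.51 + $61,841.43 + $7,503.12 = $69,499.06.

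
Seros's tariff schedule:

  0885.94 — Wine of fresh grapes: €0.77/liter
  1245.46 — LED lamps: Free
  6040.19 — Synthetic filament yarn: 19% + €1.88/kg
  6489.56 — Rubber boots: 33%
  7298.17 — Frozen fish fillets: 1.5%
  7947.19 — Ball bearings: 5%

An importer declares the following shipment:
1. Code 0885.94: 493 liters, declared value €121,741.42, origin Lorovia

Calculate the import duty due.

€379.61

Line 1 (0885.94, Lorovia, 493 liters, €121,741.42):
Base rate for 0885.94 is €0.77/liter.
Duty = 493 × €0.77 = €379.61.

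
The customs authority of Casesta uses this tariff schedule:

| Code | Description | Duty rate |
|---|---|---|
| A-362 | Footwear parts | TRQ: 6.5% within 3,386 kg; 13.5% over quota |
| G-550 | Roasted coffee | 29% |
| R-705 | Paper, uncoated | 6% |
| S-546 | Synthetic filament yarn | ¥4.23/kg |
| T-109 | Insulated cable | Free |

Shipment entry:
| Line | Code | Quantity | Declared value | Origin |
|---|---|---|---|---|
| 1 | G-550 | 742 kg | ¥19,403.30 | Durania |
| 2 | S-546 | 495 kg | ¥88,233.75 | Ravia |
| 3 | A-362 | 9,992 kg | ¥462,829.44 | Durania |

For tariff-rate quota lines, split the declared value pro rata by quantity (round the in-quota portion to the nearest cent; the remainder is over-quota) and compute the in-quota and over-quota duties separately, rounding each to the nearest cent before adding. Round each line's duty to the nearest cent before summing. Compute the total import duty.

¥59,224.02

Line 1 (G-550, Durania, 742 kg, ¥19,403.30):
Base rate for G-550 is 29%.
Duty = ¥19,403.30 × 29% = ¥5,626.96.
Line 2 (S-546, Ravia, 495 kg, ¥88,233.75):
Base rate for S-546 is ¥4.23/kg.
Duty = 495 × ¥4.23 = ¥2,093.85.
Line 3 (A-362, Durania, 9,992 kg, ¥462,829.44):
Code A-362 is under a tariff-rate quota (threshold 3,386 kg). In-quota: 3,386 kg at 6.5%; over-quota: 6,606 kg at 13.5%.
Pro-rata value split: in-quota = ¥462,829.44 × 3,386/9,992 = ¥156,839.52; over-quota = ¥462,829.44 − ¥156,839.52 = ¥305,989.92.
In-quota duty = ¥156,839.52 × 6.5% = ¥10,194.57. Over-quota duty = ¥305,989.92 × 13.5% = ¥41,308.64.
Line duty = ¥10,194.57 + ¥41,308.64 = ¥51,503.21.
Total = ¥5,626.96 + ¥2,093.85 + ¥51,503.21 = ¥59,224.02.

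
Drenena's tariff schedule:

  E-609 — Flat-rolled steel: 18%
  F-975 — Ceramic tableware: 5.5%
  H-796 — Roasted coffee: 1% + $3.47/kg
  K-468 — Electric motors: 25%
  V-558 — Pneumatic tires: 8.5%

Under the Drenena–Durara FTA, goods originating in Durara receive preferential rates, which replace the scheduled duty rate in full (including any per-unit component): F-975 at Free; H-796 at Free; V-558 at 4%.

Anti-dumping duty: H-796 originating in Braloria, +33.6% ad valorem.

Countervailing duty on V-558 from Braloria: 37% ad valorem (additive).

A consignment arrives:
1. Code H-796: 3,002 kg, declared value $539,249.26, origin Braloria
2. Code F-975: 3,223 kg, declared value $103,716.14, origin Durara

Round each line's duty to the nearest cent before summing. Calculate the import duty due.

Line 1 (H-796, Braloria, 3,002 kg, $539,249.26):
Base rate for H-796 is 1% + $3.47/kg.
H-796 has an FTA preferential rate, but origin Braloria is not Durara; base rate stands.
Additional duty on H-796 from Braloria: +33.6%. Applied ad valorem rate: 1% + 33.6% = 34.6%.
Duty = $539,249.26 × 34.6% + 3,002 × $3.47 = $196,997.18.
Line 2 (F-975, Durara, 3,223 kg, $103,716.14):
Base rate for F-975 is 5.5%.
Origin Durara qualifies under the Drenena–Durara agreement and F-975 is covered: preferential rate Free applies instead.
Duty = $103,716.14 × 0% = $0.00.
Total = $196,997.18 + $0.00 = $196,997.18.

$196,997.18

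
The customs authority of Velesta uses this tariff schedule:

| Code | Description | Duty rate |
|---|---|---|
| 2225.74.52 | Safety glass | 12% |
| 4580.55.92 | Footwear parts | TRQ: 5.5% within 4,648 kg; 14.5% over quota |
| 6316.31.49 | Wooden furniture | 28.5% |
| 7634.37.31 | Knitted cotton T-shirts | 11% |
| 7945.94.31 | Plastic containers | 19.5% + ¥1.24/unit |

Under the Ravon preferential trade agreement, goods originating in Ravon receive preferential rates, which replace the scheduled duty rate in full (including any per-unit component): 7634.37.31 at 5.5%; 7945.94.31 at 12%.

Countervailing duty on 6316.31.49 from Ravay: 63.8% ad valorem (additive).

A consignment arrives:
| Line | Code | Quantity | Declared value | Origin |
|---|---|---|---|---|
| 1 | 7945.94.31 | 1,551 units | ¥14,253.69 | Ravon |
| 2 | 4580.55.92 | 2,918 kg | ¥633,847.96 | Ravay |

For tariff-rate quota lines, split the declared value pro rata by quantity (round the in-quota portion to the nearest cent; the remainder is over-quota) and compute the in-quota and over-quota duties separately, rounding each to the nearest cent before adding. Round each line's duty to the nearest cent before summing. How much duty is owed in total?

Line 1 (7945.94.31, Ravon, 1,551 units, ¥14,253.69):
Base rate for 7945.94.31 is 19.5% + ¥1.24/unit.
Origin Ravon qualifies under the Velesta–Ravon agreement and 7945.94.31 is covered: preferential rate 12% applies instead.
Duty = ¥14,253.69 × 12% = ¥1,710.44.
Line 2 (4580.55.92, Ravay, 2,918 kg, ¥633,847.96):
Code 4580.55.92 is under a tariff-rate quota (threshold 4,648 kg). Quantity 2,918 kg is within the quota, so the in-quota rate 5.5% applies to the full value.
Duty = ¥633,847.96 × 5.5% = ¥34,861.64.
Total = ¥1,710.44 + ¥34,861.64 = ¥36,572.08.

¥36,572.08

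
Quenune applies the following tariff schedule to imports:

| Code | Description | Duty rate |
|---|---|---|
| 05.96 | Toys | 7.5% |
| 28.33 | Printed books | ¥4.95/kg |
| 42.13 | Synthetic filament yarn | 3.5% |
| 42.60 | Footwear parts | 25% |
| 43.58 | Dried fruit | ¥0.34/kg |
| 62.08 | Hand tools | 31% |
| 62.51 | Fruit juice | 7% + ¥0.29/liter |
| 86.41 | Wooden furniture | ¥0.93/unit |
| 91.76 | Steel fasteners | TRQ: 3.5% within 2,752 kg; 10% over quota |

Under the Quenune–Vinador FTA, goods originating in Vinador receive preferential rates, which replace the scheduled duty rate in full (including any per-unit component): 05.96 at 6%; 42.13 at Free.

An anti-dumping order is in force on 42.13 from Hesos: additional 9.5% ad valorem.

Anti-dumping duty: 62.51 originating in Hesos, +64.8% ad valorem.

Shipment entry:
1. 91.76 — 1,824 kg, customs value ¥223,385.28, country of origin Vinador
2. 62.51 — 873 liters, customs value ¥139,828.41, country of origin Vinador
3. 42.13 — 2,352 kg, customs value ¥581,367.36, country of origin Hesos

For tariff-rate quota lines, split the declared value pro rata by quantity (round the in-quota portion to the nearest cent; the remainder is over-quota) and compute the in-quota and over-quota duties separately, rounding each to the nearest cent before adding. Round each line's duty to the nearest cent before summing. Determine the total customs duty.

Line 1 (91.76, Vinador, 1,824 kg, ¥223,385.28):
Code 91.76 is under a tariff-rate quota (threshold 2,752 kg). Quantity 1,824 kg is within the quota, so the in-quota rate 3.5% applies to the full value.
Duty = ¥223,385.28 × 3.5% = ¥7,818.48.
Line 2 (62.51, Vinador, 873 liters, ¥139,828.41):
Base rate for 62.51 is 7% + ¥0.29/liter.
Origin Vinador is the FTA partner but 62.51 is not on the preference list; base rate stands.
The additional-duty order on 62.51 targets Hesos, not Vinador; it does not apply.
Duty = ¥139,828.41 × 7% + 873 × ¥0.29 = ¥10,041.16.
Line 3 (42.13, Hesos, 2,352 kg, ¥581,367.36):
Base rate for 42.13 is 3.5%.
42.13 has an FTA preferential rate, but origin Hesos is not Vinador; base rate stands.
Additional duty on 42.13 from Hesos: +9.5%. Applied ad valorem rate: 3.5% + 9.5% = 13%.
Duty = ¥581,367.36 × 13% = ¥75,577.76.
Total = ¥7,818.48 + ¥10,041.16 + ¥75,577.76 = ¥93,437.40.

¥93,437.40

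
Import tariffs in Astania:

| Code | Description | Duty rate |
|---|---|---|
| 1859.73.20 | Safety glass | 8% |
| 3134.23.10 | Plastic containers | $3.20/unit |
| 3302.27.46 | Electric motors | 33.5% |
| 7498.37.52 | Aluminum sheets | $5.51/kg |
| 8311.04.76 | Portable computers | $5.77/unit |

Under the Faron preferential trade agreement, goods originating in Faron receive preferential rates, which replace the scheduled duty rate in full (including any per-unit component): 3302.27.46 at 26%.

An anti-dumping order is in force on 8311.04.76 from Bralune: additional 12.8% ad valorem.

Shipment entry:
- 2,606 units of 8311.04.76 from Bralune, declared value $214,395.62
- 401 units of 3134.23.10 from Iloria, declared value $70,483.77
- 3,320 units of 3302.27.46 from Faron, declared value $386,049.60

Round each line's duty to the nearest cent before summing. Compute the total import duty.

Line 1 (8311.04.76, Bralune, 2,606 units, $214,395.62):
Base rate for 8311.04.76 is $5.77/unit.
Additional duty on 8311.04.76 from Bralune: +12.8% ad valorem. Applied ad valorem rate = 12.8%.
Duty = $214,395.62 × 12.8% + 2,606 × $5.77 = $42,479.26.
Line 2 (3134.23.10, Iloria, 401 units, $70,483.77):
Base rate for 3134.23.10 is $3.20/unit.
Duty = 401 × $3.20 = $1,283.20.
Line 3 (3302.27.46, Faron, 3,320 units, $386,049.60):
Base rate for 3302.27.46 is 33.5%.
Origin Faron qualifies under the Astania–Faron agreement and 3302.27.46 is covered: preferential rate 26% applies instead.
Duty = $386,049.60 × 26% = $100,372.90.
Total = $42,479.26 + $1,283.20 + $100,372.90 = $144,135.36.

$144,135.36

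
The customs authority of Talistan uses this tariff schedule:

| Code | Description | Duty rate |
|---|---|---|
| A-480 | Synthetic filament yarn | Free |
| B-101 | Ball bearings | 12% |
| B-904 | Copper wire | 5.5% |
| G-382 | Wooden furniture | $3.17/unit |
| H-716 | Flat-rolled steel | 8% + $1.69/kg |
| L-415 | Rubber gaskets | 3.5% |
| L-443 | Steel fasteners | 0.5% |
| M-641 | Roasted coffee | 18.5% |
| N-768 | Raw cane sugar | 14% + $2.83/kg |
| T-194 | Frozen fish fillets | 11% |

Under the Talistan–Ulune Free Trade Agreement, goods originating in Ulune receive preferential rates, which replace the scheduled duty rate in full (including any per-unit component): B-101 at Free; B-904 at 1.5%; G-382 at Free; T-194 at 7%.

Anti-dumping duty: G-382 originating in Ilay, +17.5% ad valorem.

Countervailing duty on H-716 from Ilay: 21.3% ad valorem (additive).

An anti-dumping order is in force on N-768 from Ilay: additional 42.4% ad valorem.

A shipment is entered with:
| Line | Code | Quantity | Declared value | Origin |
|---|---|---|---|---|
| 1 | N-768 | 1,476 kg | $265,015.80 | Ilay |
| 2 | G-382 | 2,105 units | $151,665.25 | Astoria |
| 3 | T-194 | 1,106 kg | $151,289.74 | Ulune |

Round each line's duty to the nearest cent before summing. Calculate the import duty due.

Line 1 (N-768, Ilay, 1,476 kg, $265,015.80):
Base rate for N-768 is 14% + $2.83/kg.
Additional duty on N-768 from Ilay: +42.4%. Applied ad valorem rate: 14% + 42.4% = 56.4%.
Duty = $265,015.80 × 56.4% + 1,476 × $2.83 = $153,645.99.
Line 2 (G-382, Astoria, 2,105 units, $151,665.25):
Base rate for G-382 is $3.17/unit.
G-382 has an FTA preferential rate, but origin Astoria is not Ulune; base rate stands.
The additional-duty order on G-382 targets Ilay, not Astoria; it does not apply.
Duty = 2,105 × $3.17 = $6,672.85.
Line 3 (T-194, Ulune, 1,106 kg, $151,289.74):
Base rate for T-194 is 11%.
Origin Ulune qualifies under the Talistan–Ulune agreement and T-194 is covered: preferential rate 7% applies instead.
Duty = $151,289.74 × 7% = $10,590.28.
Total = $153,645.99 + $6,672.85 + $10,590.28 = $170,909.12.

$170,909.12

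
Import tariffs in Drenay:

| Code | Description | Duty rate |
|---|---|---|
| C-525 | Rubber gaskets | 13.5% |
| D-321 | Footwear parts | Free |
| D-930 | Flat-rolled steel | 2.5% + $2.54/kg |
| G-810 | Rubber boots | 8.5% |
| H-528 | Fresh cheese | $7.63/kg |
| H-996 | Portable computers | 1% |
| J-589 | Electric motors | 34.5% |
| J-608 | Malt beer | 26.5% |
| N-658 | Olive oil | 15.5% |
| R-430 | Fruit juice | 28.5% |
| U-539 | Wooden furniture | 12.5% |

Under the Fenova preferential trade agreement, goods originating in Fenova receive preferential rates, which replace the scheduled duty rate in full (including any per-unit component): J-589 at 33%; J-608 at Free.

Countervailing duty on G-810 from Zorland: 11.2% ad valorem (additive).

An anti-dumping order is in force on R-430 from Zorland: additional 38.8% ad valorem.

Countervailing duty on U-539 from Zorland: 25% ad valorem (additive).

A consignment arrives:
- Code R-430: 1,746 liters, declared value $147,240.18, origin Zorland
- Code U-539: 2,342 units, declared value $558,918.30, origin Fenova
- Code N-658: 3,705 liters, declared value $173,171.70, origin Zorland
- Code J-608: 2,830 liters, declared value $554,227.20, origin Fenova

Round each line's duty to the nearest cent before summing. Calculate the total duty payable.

Line 1 (R-430, Zorland, 1,746 liters, $147,240.18):
Base rate for R-430 is 28.5%.
Additional duty on R-430 from Zorland: +38.8%. Applied ad valorem rate: 28.5% + 38.8% = 67.3%.
Duty = $147,240.18 × 67.3% = $99,092.64.
Line 2 (U-539, Fenova, 2,342 units, $558,918.30):
Base rate for U-539 is 12.5%.
Origin Fenova is the FTA partner but U-539 is not on the preference list; base rate stands.
The additional-duty order on U-539 targets Zorland, not Fenova; it does not apply.
Duty = $558,918.30 × 12.5% = $69,864.79.
Line 3 (N-658, Zorland, 3,705 liters, $173,171.70):
Base rate for N-658 is 15.5%.
Duty = $173,171.70 × 15.5% = $26,841.61.
Line 4 (J-608, Fenova, 2,830 liters, $554,227.20):
Base rate for J-608 is 26.5%.
Origin Fenova qualifies under the Drenay–Fenova agreement and J-608 is covered: preferential rate Free applies instead.
Duty = $554,227.20 × 0% = $0.00.
Total = $99,092.64 + $69,864.79 + $26,841.61 + $0.00 = $195,799.04.

$195,799.04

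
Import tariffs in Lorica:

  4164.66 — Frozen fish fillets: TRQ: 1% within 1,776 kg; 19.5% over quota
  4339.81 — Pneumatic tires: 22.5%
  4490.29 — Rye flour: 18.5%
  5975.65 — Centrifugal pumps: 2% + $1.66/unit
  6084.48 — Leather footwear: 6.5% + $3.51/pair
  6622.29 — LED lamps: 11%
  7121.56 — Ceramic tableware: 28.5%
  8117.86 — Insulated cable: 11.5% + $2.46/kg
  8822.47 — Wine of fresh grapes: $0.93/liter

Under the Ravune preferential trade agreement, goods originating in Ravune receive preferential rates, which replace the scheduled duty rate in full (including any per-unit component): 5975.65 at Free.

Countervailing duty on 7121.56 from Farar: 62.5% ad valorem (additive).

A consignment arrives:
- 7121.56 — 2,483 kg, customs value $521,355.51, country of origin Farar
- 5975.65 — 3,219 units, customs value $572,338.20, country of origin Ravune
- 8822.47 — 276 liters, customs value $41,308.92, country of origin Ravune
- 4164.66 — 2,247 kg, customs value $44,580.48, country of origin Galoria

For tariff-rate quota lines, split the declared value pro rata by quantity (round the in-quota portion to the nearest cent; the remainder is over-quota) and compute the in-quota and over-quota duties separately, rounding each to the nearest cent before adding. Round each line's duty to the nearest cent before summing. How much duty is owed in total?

Line 1 (7121.56, Farar, 2,483 kg, $521,355.51):
Base rate for 7121.56 is 28.5%.
Additional duty on 7121.56 from Farar: +62.5%. Applied ad valorem rate: 28.5% + 62.5% = 91%.
Duty = $521,355.51 × 91% = $474,433.51.
Line 2 (5975.65, Ravune, 3,219 units, $572,338.20):
Base rate for 5975.65 is 2% + $1.66/unit.
Origin Ravune qualifies under the Lorica–Ravune agreement and 5975.65 is covered: preferential rate Free applies instead.
Duty = $572,338.20 × 0% = $0.00.
Line 3 (8822.47, Ravune, 276 liters, $41,308.92):
Base rate for 8822.47 is $0.93/liter.
Origin Ravune is the FTA partner but 8822.47 is not on the preference list; base rate stands.
Duty = 276 × $0.93 = $256.68.
Line 4 (4164.66, Galoria, 2,247 kg, $44,580.48):
Code 4164.66 is under a tariff-rate quota (threshold 1,776 kg). In-quota: 1,776 kg at 1%; over-quota: 471 kg at 19.5%.
Pro-rata value split: in-quota = $44,580.48 × 1,776/2,247 = $35,235.84; over-quota = $44,580.48 − $35,235.84 = $9,344.64.
In-quota duty = $35,235.84 × 1% = $352.36. Over-quota duty = $9,344.64 × 19.5% = $1,822.20.
Line duty = $352.36 + $1,822.20 = $2,174.56.
Total = $474,433.51 + $0.00 + $256.68 + $2,174.56 = $476,864.75.

$476,864.75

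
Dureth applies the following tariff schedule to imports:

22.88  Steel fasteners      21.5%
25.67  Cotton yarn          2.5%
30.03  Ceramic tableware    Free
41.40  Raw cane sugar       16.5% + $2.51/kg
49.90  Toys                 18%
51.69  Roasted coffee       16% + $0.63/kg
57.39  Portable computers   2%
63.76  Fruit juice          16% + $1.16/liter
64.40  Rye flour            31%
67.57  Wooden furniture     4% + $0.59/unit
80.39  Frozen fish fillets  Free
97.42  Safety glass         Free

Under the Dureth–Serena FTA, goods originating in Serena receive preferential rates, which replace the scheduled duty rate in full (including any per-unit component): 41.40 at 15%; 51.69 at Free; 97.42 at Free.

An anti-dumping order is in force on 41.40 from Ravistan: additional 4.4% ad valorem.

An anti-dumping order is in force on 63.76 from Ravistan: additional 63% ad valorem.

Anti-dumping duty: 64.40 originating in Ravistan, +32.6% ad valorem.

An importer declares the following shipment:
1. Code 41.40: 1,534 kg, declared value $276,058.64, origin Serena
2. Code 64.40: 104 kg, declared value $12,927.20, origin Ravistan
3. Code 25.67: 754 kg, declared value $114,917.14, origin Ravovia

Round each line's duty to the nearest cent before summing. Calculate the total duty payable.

$52,503.43

Line 1 (41.40, Serena, 1,534 kg, $276,058.64):
Base rate for 41.40 is 16.5% + $2.51/kg.
Origin Serena qualifies under the Dureth–Serena agreement and 41.40 is covered: preferential rate 15% applies instead.
The additional-duty order on 41.40 targets Ravistan, not Serena; it does not apply.
Duty = $276,058.64 × 15% = $41,408.80.
Line 2 (64.40, Ravistan, 104 kg, $12,927.20):
Base rate for 64.40 is 31%.
Additional duty on 64.40 from Ravistan: +32.6%. Applied ad valorem rate: 31% + 32.6% = 63.6%.
Duty = $12,927.20 × 63.6% = $8,221.70.
Line 3 (25.67, Ravovia, 754 kg, $114,917.14):
Base rate for 25.67 is 2.5%.
Duty = $114,917.14 × 2.5% = $2,872.93.
Total = $41,408.80 + $8,221.70 + $2,872.93 = $52,503.43.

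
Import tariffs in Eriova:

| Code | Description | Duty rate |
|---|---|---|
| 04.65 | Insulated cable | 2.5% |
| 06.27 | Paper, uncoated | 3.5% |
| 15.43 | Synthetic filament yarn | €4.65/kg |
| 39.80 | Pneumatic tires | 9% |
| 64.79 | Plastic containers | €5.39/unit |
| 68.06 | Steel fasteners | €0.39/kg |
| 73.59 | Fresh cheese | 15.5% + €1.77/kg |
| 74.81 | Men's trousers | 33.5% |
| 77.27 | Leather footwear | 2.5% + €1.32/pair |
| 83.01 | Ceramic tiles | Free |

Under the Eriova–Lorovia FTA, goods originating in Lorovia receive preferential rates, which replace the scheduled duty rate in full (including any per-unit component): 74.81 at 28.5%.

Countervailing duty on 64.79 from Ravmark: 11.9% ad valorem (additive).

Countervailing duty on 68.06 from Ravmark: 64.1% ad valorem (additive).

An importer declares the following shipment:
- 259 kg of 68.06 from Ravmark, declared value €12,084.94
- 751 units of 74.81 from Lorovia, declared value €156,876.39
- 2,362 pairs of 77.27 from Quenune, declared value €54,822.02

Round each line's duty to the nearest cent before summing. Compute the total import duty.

€57,045.62

Line 1 (68.06, Ravmark, 259 kg, €12,084.94):
Base rate for 68.06 is €0.39/kg.
Additional duty on 68.06 from Ravmark: +64.1% ad valorem. Applied ad valorem rate = 64.1%.
Duty = €12,084.94 × 64.1% + 259 × €0.39 = €7,847.46.
Line 2 (74.81, Lorovia, 751 units, €156,876.39):
Base rate for 74.81 is 33.5%.
Origin Lorovia qualifies under the Eriova–Lorovia agreement and 74.81 is covered: preferential rate 28.5% applies instead.
Duty = €156,876.39 × 28.5% = €44,709.77.
Line 3 (77.27, Quenune, 2,362 pairs, €54,822.02):
Base rate for 77.27 is 2.5% + €1.32/pair.
Duty = €54,822.02 × 2.5% + 2,362 × €1.32 = €4,488.39.
Total = €7,847.46 + €44,709.77 + €4,488.39 = €57,045.62.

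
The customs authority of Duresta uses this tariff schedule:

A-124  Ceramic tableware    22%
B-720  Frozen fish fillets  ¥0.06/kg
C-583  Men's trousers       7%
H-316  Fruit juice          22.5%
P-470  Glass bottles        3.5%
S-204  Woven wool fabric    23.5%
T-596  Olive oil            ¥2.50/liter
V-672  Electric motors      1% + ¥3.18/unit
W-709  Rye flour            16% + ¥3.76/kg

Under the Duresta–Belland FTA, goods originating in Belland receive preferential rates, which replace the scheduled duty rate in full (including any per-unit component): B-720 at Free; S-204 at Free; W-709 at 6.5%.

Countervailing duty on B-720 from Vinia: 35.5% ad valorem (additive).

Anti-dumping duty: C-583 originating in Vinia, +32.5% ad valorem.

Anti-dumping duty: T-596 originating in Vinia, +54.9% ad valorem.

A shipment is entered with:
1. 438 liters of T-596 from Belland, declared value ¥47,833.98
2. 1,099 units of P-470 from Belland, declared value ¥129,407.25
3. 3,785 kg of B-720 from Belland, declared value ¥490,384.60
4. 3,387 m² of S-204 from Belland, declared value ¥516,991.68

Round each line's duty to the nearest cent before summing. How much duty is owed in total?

Line 1 (T-596, Belland, 438 liters, ¥47,833.98):
Base rate for T-596 is ¥2.50/liter.
Origin Belland is the FTA partner but T-596 is not on the preference list; base rate stands.
The additional-duty order on T-596 targets Vinia, not Belland; it does not apply.
Duty = 438 × ¥2.50 = ¥1,095.00.
Line 2 (P-470, Belland, 1,099 units, ¥129,407.25):
Base rate for P-470 is 3.5%.
Origin Belland is the FTA partner but P-470 is not on the preference list; base rate stands.
Duty = ¥129,407.25 × 3.5% = ¥4,529.25.
Line 3 (B-720, Belland, 3,785 kg, ¥490,384.60):
Base rate for B-720 is ¥0.06/kg.
Origin Belland qualifies under the Duresta–Belland agreement and B-720 is covered: preferential rate Free applies instead.
The additional-duty order on B-720 targets Vinia, not Belland; it does not apply.
Duty = ¥490,384.60 × 0% = ¥0.00.
Line 4 (S-204, Belland, 3,387 m², ¥516,991.68):
Base rate for S-204 is 23.5%.
Origin Belland qualifies under the Duresta–Belland agreement and S-204 is covered: preferential rate Free applies instead.
Duty = ¥516,991.68 × 0% = ¥0.00.
Total = ¥1,095.00 + ¥4,529.25 + ¥0.00 + ¥0.00 = ¥5,624.25.

¥5,624.25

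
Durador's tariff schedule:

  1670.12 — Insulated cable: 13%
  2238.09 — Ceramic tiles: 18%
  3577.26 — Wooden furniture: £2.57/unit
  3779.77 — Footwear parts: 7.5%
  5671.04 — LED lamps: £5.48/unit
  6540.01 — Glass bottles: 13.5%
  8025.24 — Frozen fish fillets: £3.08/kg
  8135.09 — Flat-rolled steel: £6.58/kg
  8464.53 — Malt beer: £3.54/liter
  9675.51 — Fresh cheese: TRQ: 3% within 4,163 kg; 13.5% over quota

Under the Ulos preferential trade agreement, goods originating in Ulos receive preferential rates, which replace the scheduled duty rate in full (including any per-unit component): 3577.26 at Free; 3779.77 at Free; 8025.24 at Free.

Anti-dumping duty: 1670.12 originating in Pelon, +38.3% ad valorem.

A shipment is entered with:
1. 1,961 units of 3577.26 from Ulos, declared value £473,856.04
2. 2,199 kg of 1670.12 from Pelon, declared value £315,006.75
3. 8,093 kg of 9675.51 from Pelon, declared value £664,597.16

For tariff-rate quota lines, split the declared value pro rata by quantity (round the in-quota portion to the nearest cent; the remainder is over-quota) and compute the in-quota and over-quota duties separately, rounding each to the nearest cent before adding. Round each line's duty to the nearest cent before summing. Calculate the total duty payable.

£215,423.20

Line 1 (3577.26, Ulos, 1,961 units, £473,856.04):
Base rate for 3577.26 is £2.57/unit.
Origin Ulos qualifies under the Durador–Ulos agreement and 3577.26 is covered: preferential rate Free applies instead.
Duty = £473,856.04 × 0% = £0.00.
Line 2 (1670.12, Pelon, 2,199 kg, £315,006.75):
Base rate for 1670.12 is 13%.
Additional duty on 1670.12 from Pelon: +38.3%. Applied ad valorem rate: 13% + 38.3% = 51.3%.
Duty = £315,006.75 × 51.3% = £161,598.46.
Line 3 (9675.51, Pelon, 8,093 kg, £664,597.16):
Code 9675.51 is under a tariff-rate quota (threshold 4,163 kg). In-quota: 4,163 kg at 3%; over-quota: 3,930 kg at 13.5%.
Pro-rata value split: in-quota = £664,597.16 × 4,163/8,093 = £341,865.56; over-quota = £664,597.16 − £341,865.56 = £322,731.60.
In-quota duty = £341,865.56 × 3% = £10,255.97. Over-quota duty = £322,731.60 × 13.5% = £43,568.77.
Line duty = £10,255.97 + £43,568.77 = £53,824.74.
Total = £0.00 + £161,598.46 + £53,824.74 = £215,423.20.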